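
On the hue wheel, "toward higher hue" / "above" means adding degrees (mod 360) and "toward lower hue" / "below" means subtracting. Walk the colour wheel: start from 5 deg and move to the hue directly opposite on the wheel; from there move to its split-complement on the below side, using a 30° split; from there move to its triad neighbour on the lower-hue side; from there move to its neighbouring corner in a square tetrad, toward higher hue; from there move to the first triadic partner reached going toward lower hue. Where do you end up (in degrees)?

complement +180°: 5 + 180 = 185°
split-comp 30° ↓ +150°: 185 + 150 = 335°
triadic ↓ −120°: 335 − 120 = 215°
square ↑ +90°: 215 + 90 = 305°
triadic ↓ −120°: 305 − 120 = 185°

185°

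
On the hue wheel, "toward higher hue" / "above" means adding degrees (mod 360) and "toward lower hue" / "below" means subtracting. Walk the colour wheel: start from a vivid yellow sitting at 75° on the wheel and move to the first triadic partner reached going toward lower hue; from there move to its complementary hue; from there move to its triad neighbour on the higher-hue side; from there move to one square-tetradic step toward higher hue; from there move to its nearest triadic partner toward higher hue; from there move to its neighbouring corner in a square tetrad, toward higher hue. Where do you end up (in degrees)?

195°

75 − 120 = -45 → -45 + 360 = 315°   (triadic ↓)
315 + 180 = 495 → 495 − 360 = 135°   (complement)
135 + 120 = 255°   (triadic ↑)
255 + 90 = 345°   (square ↑)
345 + 120 = 465 → 465 − 360 = 105°   (triadic ↑)
105 + 90 = 195°   (square ↑)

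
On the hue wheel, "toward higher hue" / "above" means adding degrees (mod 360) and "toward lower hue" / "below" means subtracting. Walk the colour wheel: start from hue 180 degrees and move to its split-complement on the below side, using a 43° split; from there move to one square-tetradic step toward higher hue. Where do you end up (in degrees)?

180 + 137 = 317°   (split-comp 43° ↓)
317 + 90 = 407 → 407 − 360 = 47°   (square ↑)

47°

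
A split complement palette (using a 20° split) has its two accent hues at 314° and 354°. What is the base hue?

154°

The accents sit 20° either side of the complement, so the complement is their short-arc midpoint on the wheel.
Short-arc midpoint of 314° and 354°: 334°.
Base is 180° from the complement: 334 − 180 = 154°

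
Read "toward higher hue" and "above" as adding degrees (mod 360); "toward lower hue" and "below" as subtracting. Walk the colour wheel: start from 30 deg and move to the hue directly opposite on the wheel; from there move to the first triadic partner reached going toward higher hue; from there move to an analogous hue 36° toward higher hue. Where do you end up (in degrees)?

30 + 180 = 210°   (complement)
210 + 120 = 330°   (triadic ↑)
330 + 36 = 366 → 366 − 360 = 6°   (analog 36° ↑)

6°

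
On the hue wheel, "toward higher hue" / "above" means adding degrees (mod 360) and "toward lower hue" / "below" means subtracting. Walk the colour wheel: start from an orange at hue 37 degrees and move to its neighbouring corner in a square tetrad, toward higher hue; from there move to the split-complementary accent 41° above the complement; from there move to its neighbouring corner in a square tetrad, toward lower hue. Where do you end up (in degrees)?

258°

37 + 90 = 127°   (square ↑)
127 + 221 = 348°   (split-comp 41° ↑)
348 − 90 = 258°   (square ↓)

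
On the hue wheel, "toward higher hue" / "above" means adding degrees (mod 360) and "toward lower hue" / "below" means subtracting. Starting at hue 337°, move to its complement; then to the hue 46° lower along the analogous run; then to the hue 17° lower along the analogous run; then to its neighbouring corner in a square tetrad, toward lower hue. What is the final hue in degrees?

337 + 180 = 517 → 517 − 360 = 157°   (complement)
157 − 46 = 111°   (analog 46° ↓)
111 − 17 = 94°   (analog 17° ↓)
94 − 90 = 4°   (square ↓)

4°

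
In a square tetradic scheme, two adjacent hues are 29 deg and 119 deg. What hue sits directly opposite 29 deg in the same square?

A square tetradic scheme places four hues 90° apart; opposite corners are 180° apart.
29 + 180 = 209°

209°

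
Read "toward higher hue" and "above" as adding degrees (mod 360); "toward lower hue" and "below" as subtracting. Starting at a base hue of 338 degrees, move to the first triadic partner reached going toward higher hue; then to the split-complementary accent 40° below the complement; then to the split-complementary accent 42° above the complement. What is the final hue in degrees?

338 + 120 = 458 → 458 − 360 = 98°   (triadic ↑)
98 + 140 = 238°   (split-comp 40° ↓)
238 + 222 = 460 → 460 − 360 = 100°   (split-comp 42° ↑)

100°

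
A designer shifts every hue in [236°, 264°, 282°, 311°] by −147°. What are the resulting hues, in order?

236 − 147 = 89°
264 − 147 = 117°
282 − 147 = 135°
311 − 147 = 164°

89°, 117°, 135°, 164°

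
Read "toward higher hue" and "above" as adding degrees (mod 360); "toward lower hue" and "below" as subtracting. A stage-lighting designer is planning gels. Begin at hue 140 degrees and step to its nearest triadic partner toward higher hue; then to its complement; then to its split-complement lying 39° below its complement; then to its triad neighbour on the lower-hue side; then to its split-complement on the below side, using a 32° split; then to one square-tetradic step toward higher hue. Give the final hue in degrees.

339°

+120° (triadic ↑): 140 + 120 = 260°
+180° (complement): 260 + 180 = 440 → 440 − 360 = 80°
+141° (split-comp 39° ↓): 80 + 141 = 221°
−120° (triadic ↓): 221 − 120 = 101°
+148° (split-comp 32° ↓): 101 + 148 = 249°
+90° (square ↑): 249 + 90 = 339°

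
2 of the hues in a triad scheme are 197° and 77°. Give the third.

317°

A triad places three hues 120° apart.
The full set through 77° is {77°, 197°, 317°}.
Given {77°, 197°}, the missing hue is 317°.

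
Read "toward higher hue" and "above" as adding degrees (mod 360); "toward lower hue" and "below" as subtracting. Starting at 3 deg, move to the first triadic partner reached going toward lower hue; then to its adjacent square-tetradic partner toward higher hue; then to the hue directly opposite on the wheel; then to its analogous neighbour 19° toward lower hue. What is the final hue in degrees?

triadic ↓ −120°: 3 − 120 = -117 → -117 + 360 = 243°
square ↑ +90°: 243 + 90 = 333°
complement +180°: 333 + 180 = 513 → 513 − 360 = 153°
analog 19° ↓ −19°: 153 − 19 = 134°

134°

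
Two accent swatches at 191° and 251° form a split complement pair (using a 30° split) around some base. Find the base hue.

41°

The accents sit 30° either side of the complement, so the complement is their short-arc midpoint on the wheel.
Short-arc midpoint of 191° and 251°: 221°.
Base is 180° from the complement: 221 − 180 = 41°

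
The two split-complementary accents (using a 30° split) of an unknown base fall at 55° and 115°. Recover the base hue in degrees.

The accents sit 30° either side of the complement, so the complement is their short-arc midpoint on the wheel.
Short-arc midpoint of 55° and 115°: 85°.
Base is 180° from the complement: 85 − 180 = -95 → -95 + 360 = 265°

265°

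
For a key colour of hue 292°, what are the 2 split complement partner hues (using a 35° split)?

77° and 147°

Complement of 292°: 292 + 180 = 472 → 472 − 360 = 112°
112 − 35 = 77°
112 + 35 = 147°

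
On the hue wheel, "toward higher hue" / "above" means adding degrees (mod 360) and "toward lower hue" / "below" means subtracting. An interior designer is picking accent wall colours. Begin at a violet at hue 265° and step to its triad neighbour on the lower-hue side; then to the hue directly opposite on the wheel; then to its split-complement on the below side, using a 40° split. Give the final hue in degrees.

triadic ↓ −120°: 265 − 120 = 145°
complement +180°: 145 + 180 = 325°
split-comp 40° ↓ +140°: 325 + 140 = 465 → 465 − 360 = 105°

105°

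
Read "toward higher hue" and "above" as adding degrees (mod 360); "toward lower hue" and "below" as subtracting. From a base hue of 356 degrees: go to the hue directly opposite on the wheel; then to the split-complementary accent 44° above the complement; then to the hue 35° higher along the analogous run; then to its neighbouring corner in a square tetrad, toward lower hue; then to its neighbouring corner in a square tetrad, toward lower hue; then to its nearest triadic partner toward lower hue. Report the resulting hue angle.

356 + 180 = 536 → 536 − 360 = 176°   (complement)
176 + 224 = 400 → 400 − 360 = 40°   (split-comp 44° ↑)
40 + 35 = 75°   (analog 35° ↑)
75 − 90 = -15 → -15 + 360 = 345°   (square ↓)
345 − 90 = 255°   (square ↓)
255 − 120 = 135°   (triadic ↓)

135°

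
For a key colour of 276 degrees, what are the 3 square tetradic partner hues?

6°, 96°, and 186°

A square tetradic scheme places four hues every 90°.
276 + 90 = 366 → 366 − 360 = 6°
276 + 180 = 456 → 456 − 360 = 96°
276 + 270 = 546 → 546 − 360 = 186°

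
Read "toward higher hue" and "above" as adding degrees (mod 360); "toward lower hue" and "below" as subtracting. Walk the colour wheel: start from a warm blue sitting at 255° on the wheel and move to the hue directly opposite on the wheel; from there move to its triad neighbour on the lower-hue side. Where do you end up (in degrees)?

+180° (complement): 255 + 180 = 435 → 435 − 360 = 75°
−120° (triadic ↓): 75 − 120 = -45 → -45 + 360 = 315°

315°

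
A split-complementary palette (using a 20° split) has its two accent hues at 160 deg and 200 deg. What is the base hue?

0°

The accents sit 20° either side of the complement, so the complement is their short-arc midpoint on the wheel.
Short-arc midpoint of 160° and 200°: 180°.
Base is 180° from the complement: 180 − 180 = 0°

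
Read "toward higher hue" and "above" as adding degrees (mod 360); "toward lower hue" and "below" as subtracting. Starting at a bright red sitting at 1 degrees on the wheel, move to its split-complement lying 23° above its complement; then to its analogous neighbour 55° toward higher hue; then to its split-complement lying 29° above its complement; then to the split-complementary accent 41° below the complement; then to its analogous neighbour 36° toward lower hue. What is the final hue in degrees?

1 + 203 = 204°   (split-comp 23° ↑)
204 + 55 = 259°   (analog 55° ↑)
259 + 209 = 468 → 468 − 360 = 108°   (split-comp 29° ↑)
108 + 139 = 247°   (split-comp 41° ↓)
247 − 36 = 211°   (analog 36° ↓)

211°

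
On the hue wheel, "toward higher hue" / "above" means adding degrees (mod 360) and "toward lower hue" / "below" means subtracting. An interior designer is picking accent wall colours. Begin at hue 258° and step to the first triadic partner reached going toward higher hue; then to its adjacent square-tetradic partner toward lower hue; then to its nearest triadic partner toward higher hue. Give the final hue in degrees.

+120° (triadic ↑): 258 + 120 = 378 → 378 − 360 = 18°
−90° (square ↓): 18 − 90 = -72 → -72 + 360 = 288°
+120° (triadic ↑): 288 + 120 = 408 → 408 − 360 = 48°

48°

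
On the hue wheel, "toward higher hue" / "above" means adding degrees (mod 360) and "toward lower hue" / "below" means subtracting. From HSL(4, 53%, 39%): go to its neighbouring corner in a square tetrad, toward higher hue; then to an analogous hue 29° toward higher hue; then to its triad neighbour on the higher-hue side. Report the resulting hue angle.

243°

+90° (square ↑): 4 + 90 = 94°
+29° (analog 29° ↑): 94 + 29 = 123°
+120° (triadic ↑): 123 + 120 = 243°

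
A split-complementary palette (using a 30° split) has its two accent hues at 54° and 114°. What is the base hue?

The accents sit 30° either side of the complement, so the complement is their short-arc midpoint on the wheel.
Short-arc midpoint of 54° and 114°: 84°.
Base is 180° from the complement: 84 − 180 = -96 → -96 + 360 = 264°

264°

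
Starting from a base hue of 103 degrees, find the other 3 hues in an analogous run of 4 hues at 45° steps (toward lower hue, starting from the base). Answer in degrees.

Analogous hues sit every 45° along the wheel.
103 − 45 = 58°
103 − 90 = 13°
103 − 135 = -32 → -32 + 360 = 328°

58°, 13° and 328°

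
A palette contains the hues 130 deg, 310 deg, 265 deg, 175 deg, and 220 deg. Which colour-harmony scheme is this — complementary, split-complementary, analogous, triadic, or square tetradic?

analogous

Sort the hues: 130°, 175°, 220°, 265°, 310°.
Successive gaps around the wheel: 45°, 45°, 45°, 45°, 180°.
A run of hues at equal small steps (45°) with one large closing gap is an analogous group.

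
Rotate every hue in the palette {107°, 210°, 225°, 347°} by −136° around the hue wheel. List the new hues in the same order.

107 − 136 = -29 → -29 + 360 = 331°
210 − 136 = 74°
225 − 136 = 89°
347 − 136 = 211°

331°, 74°, 89°, 211°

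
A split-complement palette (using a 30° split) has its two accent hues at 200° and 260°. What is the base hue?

50°

The accents sit 30° either side of the complement, so the complement is their short-arc midpoint on the wheel.
Short-arc midpoint of 200° and 260°: 230°.
Base is 180° from the complement: 230 − 180 = 50°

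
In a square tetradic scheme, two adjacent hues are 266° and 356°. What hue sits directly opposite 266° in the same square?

86°

A square tetradic scheme places four hues 90° apart; opposite corners are 180° apart.
266 + 180 = 446 → 446 − 360 = 86°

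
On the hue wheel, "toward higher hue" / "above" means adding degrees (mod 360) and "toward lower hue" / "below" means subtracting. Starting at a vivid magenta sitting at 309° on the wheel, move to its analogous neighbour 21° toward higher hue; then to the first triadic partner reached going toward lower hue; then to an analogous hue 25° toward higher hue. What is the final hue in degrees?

235°

analog 21° ↑ +21°: 309 + 21 = 330°
triadic ↓ −120°: 330 − 120 = 210°
analog 25° ↑ +25°: 210 + 25 = 235°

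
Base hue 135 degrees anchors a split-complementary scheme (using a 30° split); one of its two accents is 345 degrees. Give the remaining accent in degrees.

285°

Split-complementary hues sit 30° either side of the complement.
Complement of the base 135°: 135 + 180 = 315°
The given accent 345° is 30° one side of 315°; the other accent sits 30° the other side: 315 − 30 = 285°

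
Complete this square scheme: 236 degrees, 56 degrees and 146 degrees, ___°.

A square tetradic scheme places four hues every 90°.
The full set through 56° is {56°, 146°, 236°, 326°}.
Given {56°, 146°, 236°}, the missing hue is 326°.

326°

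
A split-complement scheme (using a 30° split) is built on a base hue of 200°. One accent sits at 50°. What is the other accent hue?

350°

Split-complementary hues sit 30° either side of the complement.
Complement of the base 200°: 200 + 180 = 380 → 380 − 360 = 20°
The given accent 50° is 30° one side of 20°; the other accent sits 30° the other side: 20 − 30 = -10 → -10 + 360 = 350°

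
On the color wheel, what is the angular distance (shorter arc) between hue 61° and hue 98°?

37°

|61 − 98| = 37.
37 ≤ 180, so the shorter arc is 37°.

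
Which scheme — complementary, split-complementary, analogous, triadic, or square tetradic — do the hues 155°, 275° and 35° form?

triadic

Sort the hues: 35°, 155°, 275°.
Successive gaps around the wheel: 120°, 120°, 120°.
Three hues equally spaced 120° apart form a triad.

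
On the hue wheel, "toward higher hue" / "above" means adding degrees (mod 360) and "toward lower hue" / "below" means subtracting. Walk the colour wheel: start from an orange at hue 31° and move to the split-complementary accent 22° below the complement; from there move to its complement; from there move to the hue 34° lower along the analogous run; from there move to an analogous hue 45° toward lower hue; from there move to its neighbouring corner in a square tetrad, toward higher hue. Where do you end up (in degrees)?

20°

split-comp 22° ↓ +158°: 31 + 158 = 189°
complement +180°: 189 + 180 = 369 → 369 − 360 = 9°
analog 34° ↓ −34°: 9 − 34 = -25 → -25 + 360 = 335°
analog 45° ↓ −45°: 335 − 45 = 290°
square ↑ +90°: 290 + 90 = 380 → 380 − 360 = 20°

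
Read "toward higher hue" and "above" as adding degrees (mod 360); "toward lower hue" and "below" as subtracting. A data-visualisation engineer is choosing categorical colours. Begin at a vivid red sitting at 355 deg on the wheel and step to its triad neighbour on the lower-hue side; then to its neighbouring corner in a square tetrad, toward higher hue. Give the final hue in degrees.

−120° (triadic ↓): 355 − 120 = 235°
+90° (square ↑): 235 + 90 = 325°

325°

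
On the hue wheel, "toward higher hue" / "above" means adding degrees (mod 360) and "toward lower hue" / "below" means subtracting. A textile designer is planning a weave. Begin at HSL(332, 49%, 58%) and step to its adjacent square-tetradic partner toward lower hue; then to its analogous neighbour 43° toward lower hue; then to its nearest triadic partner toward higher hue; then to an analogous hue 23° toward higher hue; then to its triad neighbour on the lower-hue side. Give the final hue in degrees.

222°

−90° (square ↓): 332 − 90 = 242°
−43° (analog 43° ↓): 242 − 43 = 199°
+120° (triadic ↑): 199 + 120 = 319°
+23° (analog 23° ↑): 319 + 23 = 342°
−120° (triadic ↓): 342 − 120 = 222°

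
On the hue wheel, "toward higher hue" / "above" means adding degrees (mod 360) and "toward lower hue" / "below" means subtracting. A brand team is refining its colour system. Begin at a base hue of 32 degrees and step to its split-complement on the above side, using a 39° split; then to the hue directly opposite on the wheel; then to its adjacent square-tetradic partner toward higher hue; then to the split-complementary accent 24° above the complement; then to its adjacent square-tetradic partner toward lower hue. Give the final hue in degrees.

275°

split-comp 39° ↑ +219°: 32 + 219 = 251°
complement +180°: 251 + 180 = 431 → 431 − 360 = 71°
square ↑ +90°: 71 + 90 = 161°
split-comp 24° ↑ +204°: 161 + 204 = 365 → 365 − 360 = 5°
square ↓ −90°: 5 − 90 = -85 → -85 + 360 = 275°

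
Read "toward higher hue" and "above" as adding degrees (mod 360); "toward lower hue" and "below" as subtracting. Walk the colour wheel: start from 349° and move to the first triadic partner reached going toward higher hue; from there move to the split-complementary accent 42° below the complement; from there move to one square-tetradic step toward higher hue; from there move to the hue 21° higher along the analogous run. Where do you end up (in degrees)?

358°

349 + 120 = 469 → 469 − 360 = 109°   (triadic ↑)
109 + 138 = 247°   (split-comp 42° ↓)
247 + 90 = 337°   (square ↑)
337 + 21 = 358°   (analog 21° ↑)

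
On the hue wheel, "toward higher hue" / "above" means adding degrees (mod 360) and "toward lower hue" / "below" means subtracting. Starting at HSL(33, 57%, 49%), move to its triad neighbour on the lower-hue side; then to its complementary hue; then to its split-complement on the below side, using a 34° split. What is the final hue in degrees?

33 − 120 = -87 → -87 + 360 = 273°   (triadic ↓)
273 + 180 = 453 → 453 − 360 = 93°   (complement)
93 + 146 = 239°   (split-comp 34° ↓)

239°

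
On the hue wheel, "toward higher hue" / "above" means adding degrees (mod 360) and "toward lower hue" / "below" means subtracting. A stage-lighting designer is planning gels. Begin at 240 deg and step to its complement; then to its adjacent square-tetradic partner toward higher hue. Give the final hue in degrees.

150°

complement +180°: 240 + 180 = 420 → 420 − 360 = 60°
square ↑ +90°: 60 + 90 = 150°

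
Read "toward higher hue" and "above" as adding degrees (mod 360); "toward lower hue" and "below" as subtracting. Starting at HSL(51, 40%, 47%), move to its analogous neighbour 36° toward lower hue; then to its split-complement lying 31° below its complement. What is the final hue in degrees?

164°

51 − 36 = 15°   (analog 36° ↓)
15 + 149 = 164°   (split-comp 31° ↓)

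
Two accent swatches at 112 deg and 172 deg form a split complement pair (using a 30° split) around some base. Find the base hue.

322°

The accents sit 30° either side of the complement, so the complement is their short-arc midpoint on the wheel.
Short-arc midpoint of 112° and 172°: 142°.
Base is 180° from the complement: 142 − 180 = -38 → -38 + 360 = 322°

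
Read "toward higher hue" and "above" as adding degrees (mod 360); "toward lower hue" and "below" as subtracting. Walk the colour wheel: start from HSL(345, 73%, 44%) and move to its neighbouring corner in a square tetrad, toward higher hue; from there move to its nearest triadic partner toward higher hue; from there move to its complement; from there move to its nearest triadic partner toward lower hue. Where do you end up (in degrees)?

345 + 90 = 435 → 435 − 360 = 75°   (square ↑)
75 + 120 = 195°   (triadic ↑)
195 + 180 = 375 → 375 − 360 = 15°   (complement)
15 − 120 = -105 → -105 + 360 = 255°   (triadic ↓)

255°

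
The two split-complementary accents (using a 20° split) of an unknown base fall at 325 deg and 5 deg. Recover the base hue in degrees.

165°

The accents sit 20° either side of the complement, so the complement is their short-arc midpoint on the wheel.
Short-arc midpoint of 325° and 5°: 345°.
Base is 180° from the complement: 345 − 180 = 165°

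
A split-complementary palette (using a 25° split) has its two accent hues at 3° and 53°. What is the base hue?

208°

The accents sit 25° either side of the complement, so the complement is their short-arc midpoint on the wheel.
Short-arc midpoint of 3° and 53°: 28°.
Base is 180° from the complement: 28 − 180 = -152 → -152 + 360 = 208°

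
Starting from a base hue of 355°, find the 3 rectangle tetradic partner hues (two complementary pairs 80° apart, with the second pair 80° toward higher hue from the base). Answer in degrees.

75°, 175° and 255°

A rectangular tetradic uses two complementary pairs 80° apart: offsets 0°, 80°, 180°, 260°.
355 + 80 = 435 → 435 − 360 = 75°
355 + 180 = 535 → 535 − 360 = 175°
355 + 260 = 615 → 615 − 360 = 255°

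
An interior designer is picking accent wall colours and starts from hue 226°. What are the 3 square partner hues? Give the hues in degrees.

316°, 46°, 136°

A square tetradic scheme places four hues every 90°.
226 + 90 = 316°
226 + 180 = 406 → 406 − 360 = 46°
226 + 270 = 496 → 496 − 360 = 136°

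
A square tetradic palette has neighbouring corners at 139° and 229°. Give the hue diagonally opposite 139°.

319°

A square tetradic scheme places four hues 90° apart; opposite corners are 180° apart.
139 + 180 = 319°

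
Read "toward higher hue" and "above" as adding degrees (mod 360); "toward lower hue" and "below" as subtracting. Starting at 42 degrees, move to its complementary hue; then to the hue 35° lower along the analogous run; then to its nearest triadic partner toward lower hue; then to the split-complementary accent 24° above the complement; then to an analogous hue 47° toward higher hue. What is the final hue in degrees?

complement +180°: 42 + 180 = 222°
analog 35° ↓ −35°: 222 − 35 = 187°
triadic ↓ −120°: 187 − 120 = 67°
split-comp 24° ↑ +204°: 67 + 204 = 271°
analog 47° ↑ +47°: 271 + 47 = 318°

318°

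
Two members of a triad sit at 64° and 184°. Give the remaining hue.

A triad spaces three hues 120° apart.
The full set is {64°, 184°, 304°}.

304°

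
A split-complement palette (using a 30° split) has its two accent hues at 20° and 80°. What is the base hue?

The accents sit 30° either side of the complement, so the complement is their short-arc midpoint on the wheel.
Short-arc midpoint of 20° and 80°: 50°.
Base is 180° from the complement: 50 − 180 = -130 → -130 + 360 = 230°

230°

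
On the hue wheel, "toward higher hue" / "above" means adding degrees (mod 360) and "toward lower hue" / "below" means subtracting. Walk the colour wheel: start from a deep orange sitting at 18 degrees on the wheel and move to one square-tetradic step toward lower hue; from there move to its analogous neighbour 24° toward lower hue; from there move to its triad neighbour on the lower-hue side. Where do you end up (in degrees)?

square ↓ −90°: 18 − 90 = -72 → -72 + 360 = 288°
analog 24° ↓ −24°: 288 − 24 = 264°
triadic ↓ −120°: 264 − 120 = 144°

144°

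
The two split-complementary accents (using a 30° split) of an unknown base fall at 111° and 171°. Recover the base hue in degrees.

The accents sit 30° either side of the complement, so the complement is their short-arc midpoint on the wheel.
Short-arc midpoint of 111° and 171°: 141°.
Base is 180° from the complement: 141 − 180 = -39 → -39 + 360 = 321°

321°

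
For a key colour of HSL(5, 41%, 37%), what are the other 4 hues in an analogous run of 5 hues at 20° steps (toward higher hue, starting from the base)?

25°, 45°, 65°, 85°

5 + 20 = 25°
5 + 40 = 45°
5 + 60 = 65°
5 + 80 = 85°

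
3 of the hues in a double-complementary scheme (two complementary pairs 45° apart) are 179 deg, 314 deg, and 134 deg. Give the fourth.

359°

A rectangular tetradic uses two complementary pairs 45° apart: offsets 0°, 45°, 180°, 225°.
Among {134°, 179°, 314°}, 134° and 314° are a 180° pair.
The remaining hue 179° needs its own complement: 179 + 180 = 359°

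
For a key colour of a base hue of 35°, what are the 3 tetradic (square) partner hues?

A square tetradic scheme places four hues every 90°.
35 + 90 = 125°
35 + 180 = 215°
35 + 270 = 305°

125°, 215° and 305°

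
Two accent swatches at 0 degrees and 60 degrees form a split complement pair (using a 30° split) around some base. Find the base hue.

The accents sit 30° either side of the complement, so the complement is their short-arc midpoint on the wheel.
Short-arc midpoint of 0° and 60°: 30°.
Base is 180° from the complement: 30 − 180 = -150 → -150 + 360 = 210°

210°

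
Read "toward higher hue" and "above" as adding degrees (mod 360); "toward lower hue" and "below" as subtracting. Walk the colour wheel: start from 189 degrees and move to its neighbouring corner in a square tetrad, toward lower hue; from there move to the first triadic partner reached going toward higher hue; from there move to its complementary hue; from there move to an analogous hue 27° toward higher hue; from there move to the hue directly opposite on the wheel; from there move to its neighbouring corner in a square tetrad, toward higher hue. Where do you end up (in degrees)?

189 − 90 = 99°   (square ↓)
99 + 120 = 219°   (triadic ↑)
219 + 180 = 399 → 399 − 360 = 39°   (complement)
39 + 27 = 66°   (analog 27° ↑)
66 + 180 = 246°   (complement)
246 + 90 = 336°   (square ↑)

336°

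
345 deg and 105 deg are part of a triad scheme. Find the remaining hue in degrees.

225°

A triad places three hues 120° apart.
The full set through 105° is {105°, 225°, 345°}.
Given {105°, 345°}, the missing hue is 225°.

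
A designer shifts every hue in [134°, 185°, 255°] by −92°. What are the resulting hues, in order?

134 − 92 = 42°
185 − 92 = 93°
255 − 92 = 163°

42°, 93°, 163°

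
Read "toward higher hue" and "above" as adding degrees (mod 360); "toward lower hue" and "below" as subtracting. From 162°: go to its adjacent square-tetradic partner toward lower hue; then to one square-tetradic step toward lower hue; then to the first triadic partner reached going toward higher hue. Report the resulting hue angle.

square ↓ −90°: 162 − 90 = 72°
square ↓ −90°: 72 − 90 = -18 → -18 + 360 = 342°
triadic ↑ +120°: 342 + 120 = 462 → 462 − 360 = 102°

102°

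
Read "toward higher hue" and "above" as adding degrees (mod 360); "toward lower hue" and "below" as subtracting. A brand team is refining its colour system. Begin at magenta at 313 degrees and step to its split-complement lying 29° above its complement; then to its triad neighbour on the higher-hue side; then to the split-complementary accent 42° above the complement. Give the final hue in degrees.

313 + 209 = 522 → 522 − 360 = 162°   (split-comp 29° ↑)
162 + 120 = 282°   (triadic ↑)
282 + 222 = 504 → 504 − 360 = 144°   (split-comp 42° ↑)

144°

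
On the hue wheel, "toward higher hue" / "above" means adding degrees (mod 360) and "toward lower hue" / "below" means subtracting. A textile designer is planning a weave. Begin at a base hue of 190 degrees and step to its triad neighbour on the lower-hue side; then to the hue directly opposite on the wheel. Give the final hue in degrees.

250°

triadic ↓ −120°: 190 − 120 = 70°
complement +180°: 70 + 180 = 250°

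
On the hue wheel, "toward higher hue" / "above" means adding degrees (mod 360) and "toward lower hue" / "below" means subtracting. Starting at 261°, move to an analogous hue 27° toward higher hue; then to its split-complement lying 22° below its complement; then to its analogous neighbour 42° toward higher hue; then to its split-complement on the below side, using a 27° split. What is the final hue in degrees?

281°

analog 27° ↑ +27°: 261 + 27 = 288°
split-comp 22° ↓ +158°: 288 + 158 = 446 → 446 − 360 = 86°
analog 42° ↑ +42°: 86 + 42 = 128°
split-comp 27° ↓ +153°: 128 + 153 = 281°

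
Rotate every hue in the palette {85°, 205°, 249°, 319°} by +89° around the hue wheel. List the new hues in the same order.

174°, 294°, 338°, 48°

85 + 89 = 174°
205 + 89 = 294°
249 + 89 = 338°
319 + 89 = 408 → 408 − 360 = 48°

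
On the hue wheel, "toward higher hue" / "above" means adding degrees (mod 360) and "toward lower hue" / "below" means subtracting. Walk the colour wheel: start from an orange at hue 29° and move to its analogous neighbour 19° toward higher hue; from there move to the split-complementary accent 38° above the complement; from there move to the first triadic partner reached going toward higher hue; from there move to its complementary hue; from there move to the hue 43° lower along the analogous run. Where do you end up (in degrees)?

163°

29 + 19 = 48°   (analog 19° ↑)
48 + 218 = 266°   (split-comp 38° ↑)
266 + 120 = 386 → 386 − 360 = 26°   (triadic ↑)
26 + 180 = 206°   (complement)
206 − 43 = 163°   (analog 43° ↓)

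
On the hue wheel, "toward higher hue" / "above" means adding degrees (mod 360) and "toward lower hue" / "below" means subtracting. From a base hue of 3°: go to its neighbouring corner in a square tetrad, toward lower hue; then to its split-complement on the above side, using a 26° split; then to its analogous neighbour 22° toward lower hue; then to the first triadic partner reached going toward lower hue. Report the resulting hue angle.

337°

square ↓ −90°: 3 − 90 = -87 → -87 + 360 = 273°
split-comp 26° ↑ +206°: 273 + 206 = 479 → 479 − 360 = 119°
analog 22° ↓ −22°: 119 − 22 = 97°
triadic ↓ −120°: 97 − 120 = -23 → -23 + 360 = 337°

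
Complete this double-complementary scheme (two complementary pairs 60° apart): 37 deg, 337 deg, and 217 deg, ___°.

157°

A rectangular tetradic uses two complementary pairs 60° apart: offsets 0°, 60°, 180°, 240°.
Among {37°, 217°, 337°}, 37° and 217° are a 180° pair.
The remaining hue 337° needs its own complement: 337 + 180 = 517 → 517 − 360 = 157°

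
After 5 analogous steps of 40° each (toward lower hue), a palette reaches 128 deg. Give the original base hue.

328°

5 steps of 40° (toward lower hue) give a net shift of −200°.
Start = end − shift: 128 + 200 = 328°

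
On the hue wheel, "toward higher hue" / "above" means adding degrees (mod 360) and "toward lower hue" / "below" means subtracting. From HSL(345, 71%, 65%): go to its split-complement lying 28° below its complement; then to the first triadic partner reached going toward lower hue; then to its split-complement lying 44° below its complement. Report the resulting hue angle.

split-comp 28° ↓ +152°: 345 + 152 = 497 → 497 − 360 = 137°
triadic ↓ −120°: 137 − 120 = 17°
split-comp 44° ↓ +136°: 17 + 136 = 153°

153°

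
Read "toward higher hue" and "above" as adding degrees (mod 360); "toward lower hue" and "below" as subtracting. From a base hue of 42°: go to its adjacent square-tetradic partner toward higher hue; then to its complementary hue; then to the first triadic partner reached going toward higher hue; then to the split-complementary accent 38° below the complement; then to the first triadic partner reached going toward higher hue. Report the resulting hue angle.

square ↑ +90°: 42 + 90 = 132°
complement +180°: 132 + 180 = 312°
triadic ↑ +120°: 312 + 120 = 432 → 432 − 360 = 72°
split-comp 38° ↓ +142°: 72 + 142 = 214°
triadic ↑ +120°: 214 + 120 = 334°

334°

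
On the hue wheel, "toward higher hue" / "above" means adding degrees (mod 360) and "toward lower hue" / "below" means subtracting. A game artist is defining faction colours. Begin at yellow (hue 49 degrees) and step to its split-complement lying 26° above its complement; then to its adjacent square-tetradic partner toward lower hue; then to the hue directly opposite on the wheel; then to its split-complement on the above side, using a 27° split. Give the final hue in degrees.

192°

split-comp 26° ↑ +206°: 49 + 206 = 255°
square ↓ −90°: 255 − 90 = 165°
complement +180°: 165 + 180 = 345°
split-comp 27° ↑ +207°: 345 + 207 = 552 → 552 − 360 = 192°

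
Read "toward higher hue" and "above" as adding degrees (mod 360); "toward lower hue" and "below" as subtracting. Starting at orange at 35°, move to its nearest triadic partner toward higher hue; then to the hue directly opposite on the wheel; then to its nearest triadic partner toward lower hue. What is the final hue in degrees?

215°

+120° (triadic ↑): 35 + 120 = 155°
+180° (complement): 155 + 180 = 335°
−120° (triadic ↓): 335 − 120 = 215°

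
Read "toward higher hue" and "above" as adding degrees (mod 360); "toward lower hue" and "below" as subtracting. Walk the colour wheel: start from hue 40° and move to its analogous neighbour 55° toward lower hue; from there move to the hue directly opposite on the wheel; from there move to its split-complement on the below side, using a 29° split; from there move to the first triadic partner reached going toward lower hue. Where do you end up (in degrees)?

196°

−55° (analog 55° ↓): 40 − 55 = -15 → -15 + 360 = 345°
+180° (complement): 345 + 180 = 525 → 525 − 360 = 165°
+151° (split-comp 29° ↓): 165 + 151 = 316°
−120° (triadic ↓): 316 − 120 = 196°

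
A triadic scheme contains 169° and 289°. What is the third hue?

A triad spaces three hues 120° apart.
The full set is {49°, 169°, 289°}.

49°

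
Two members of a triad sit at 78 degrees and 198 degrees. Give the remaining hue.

318°

A triad spaces three hues 120° apart.
The full set is {78°, 198°, 318°}.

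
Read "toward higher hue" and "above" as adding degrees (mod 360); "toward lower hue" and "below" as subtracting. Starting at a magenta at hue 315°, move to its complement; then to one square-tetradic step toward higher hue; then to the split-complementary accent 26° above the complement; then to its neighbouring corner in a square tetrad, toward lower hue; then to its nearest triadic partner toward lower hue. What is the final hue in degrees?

complement +180°: 315 + 180 = 495 → 495 − 360 = 135°
square ↑ +90°: 135 + 90 = 225°
split-comp 26° ↑ +206°: 225 + 206 = 431 → 431 − 360 = 71°
square ↓ −90°: 71 − 90 = -19 → -19 + 360 = 341°
triadic ↓ −120°: 341 − 120 = 221°

221°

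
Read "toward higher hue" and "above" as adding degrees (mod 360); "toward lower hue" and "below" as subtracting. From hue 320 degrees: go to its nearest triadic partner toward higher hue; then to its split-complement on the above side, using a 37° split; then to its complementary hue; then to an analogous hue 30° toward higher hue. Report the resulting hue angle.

147°

triadic ↑ +120°: 320 + 120 = 440 → 440 − 360 = 80°
split-comp 37° ↑ +217°: 80 + 217 = 297°
complement +180°: 297 + 180 = 477 → 477 − 360 = 117°
analog 30° ↑ +30°: 117 + 30 = 147°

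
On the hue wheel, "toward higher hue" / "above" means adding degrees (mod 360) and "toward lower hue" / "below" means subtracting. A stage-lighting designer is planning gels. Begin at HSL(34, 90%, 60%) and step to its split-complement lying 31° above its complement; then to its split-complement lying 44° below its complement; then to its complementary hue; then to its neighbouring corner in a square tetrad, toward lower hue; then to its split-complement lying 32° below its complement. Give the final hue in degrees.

split-comp 31° ↑ +211°: 34 + 211 = 245°
split-comp 44° ↓ +136°: 245 + 136 = 381 → 381 − 360 = 21°
complement +180°: 21 + 180 = 201°
square ↓ −90°: 201 − 90 = 111°
split-comp 32° ↓ +148°: 111 + 148 = 259°

259°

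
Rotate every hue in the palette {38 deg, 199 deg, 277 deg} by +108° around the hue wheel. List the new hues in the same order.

38 + 108 = 146°
199 + 108 = 307°
277 + 108 = 385 → 385 − 360 = 25°

146°, 307°, 25°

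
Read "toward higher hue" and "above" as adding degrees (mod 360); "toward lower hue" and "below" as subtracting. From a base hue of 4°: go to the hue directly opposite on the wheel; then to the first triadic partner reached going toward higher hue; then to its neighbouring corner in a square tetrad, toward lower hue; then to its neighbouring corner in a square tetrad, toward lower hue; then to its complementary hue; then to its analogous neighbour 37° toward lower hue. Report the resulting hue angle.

267°

complement +180°: 4 + 180 = 184°
triadic ↑ +120°: 184 + 120 = 304°
square ↓ −90°: 304 − 90 = 214°
square ↓ −90°: 214 − 90 = 124°
complement +180°: 124 + 180 = 304°
analog 37° ↓ −37°: 304 − 37 = 267°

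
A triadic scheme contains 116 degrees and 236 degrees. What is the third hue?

356°

A triad spaces three hues 120° apart.
The full set is {116°, 236°, 356°}.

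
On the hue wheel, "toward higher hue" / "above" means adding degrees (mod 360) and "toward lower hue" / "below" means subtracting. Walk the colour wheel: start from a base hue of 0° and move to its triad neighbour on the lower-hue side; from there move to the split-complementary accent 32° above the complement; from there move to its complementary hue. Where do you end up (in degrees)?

triadic ↓ −120°: 0 − 120 = -120 → -120 + 360 = 240°
split-comp 32° ↑ +212°: 240 + 212 = 452 → 452 − 360 = 92°
complement +180°: 92 + 180 = 272°

272°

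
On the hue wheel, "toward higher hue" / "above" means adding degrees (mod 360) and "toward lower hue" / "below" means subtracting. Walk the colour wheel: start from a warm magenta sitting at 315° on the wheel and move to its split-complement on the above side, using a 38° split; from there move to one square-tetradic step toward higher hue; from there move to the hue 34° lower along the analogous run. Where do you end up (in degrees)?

split-comp 38° ↑ +218°: 315 + 218 = 533 → 533 − 360 = 173°
square ↑ +90°: 173 + 90 = 263°
analog 34° ↓ −34°: 263 − 34 = 229°

229°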